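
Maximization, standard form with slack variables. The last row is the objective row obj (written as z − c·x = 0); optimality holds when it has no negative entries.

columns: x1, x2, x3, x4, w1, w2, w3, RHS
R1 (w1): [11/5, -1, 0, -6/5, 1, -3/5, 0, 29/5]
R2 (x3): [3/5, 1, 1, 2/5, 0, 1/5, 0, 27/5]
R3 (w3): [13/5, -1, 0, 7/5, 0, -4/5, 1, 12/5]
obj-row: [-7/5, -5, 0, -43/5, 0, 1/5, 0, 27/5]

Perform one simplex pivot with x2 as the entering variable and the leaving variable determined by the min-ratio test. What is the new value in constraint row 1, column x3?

1

Ratio test on column x2 — row 1: entry -1 ≤ 0; row 2: (27/5)/1 = 27/5; row 3: entry -1 ≤ 0. Minimum is 27/5 at row 2 (x3 leaves); pivot element 1.
Divide row 2 by 1; eliminate column x2 from the other rows.
Row 1 update in column x3: 0 − (-1)·1 = 1.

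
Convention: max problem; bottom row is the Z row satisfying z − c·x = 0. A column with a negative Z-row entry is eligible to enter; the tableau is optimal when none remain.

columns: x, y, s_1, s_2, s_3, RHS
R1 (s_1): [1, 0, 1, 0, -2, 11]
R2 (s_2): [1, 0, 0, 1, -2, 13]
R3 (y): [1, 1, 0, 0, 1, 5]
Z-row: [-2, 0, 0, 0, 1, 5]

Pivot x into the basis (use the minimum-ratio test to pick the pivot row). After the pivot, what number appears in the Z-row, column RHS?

15

Ratio test on column x — row 1: 11/1 = 11; row 2: 13/1 = 13; row 3: 5/1 = 5. Minimum is 5 at row 3 (y leaves); pivot element 1.
Divide row 3 by 1; eliminate column x from the other rows.
Z-row update in column RHS: 5 − (-2)·5 = 15.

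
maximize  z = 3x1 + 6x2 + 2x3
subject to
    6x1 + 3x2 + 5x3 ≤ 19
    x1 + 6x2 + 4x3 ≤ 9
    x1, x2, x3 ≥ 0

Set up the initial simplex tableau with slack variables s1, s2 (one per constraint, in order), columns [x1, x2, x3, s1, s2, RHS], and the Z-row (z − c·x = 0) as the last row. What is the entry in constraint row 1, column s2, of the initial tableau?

Slack s2 belongs to constraint 2; its column is the unit vector e_2, so the entry in row 1 is 0.

0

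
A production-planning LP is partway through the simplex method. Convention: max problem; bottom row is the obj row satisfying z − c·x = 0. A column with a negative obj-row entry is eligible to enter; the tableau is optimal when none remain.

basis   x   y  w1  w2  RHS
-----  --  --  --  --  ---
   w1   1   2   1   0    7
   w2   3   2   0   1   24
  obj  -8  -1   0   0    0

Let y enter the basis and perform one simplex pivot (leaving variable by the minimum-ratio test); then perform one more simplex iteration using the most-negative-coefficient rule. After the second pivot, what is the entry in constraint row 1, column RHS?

7

Ratio test on column y — row 1: 7/2 = 7/2; row 2: 24/2 = 12. Minimum is 7/2 at row 1 (w1 leaves); pivot element 2.
Divide row 1 by 2; eliminate column y from the other rows.
Second iteration: most negative obj-row entry is -15/2 in column x, so x enters.
Ratio test on column x — row 1: (7/2)/(1/2) = 7; row 2: 17/2 = 17/2. Minimum is 7 at row 1 (y leaves); pivot element 1/2.
Divide row 1 by 1/2; eliminate column x from the other rows.
After both pivots, the entry at constraint row 1, column RHS is 7.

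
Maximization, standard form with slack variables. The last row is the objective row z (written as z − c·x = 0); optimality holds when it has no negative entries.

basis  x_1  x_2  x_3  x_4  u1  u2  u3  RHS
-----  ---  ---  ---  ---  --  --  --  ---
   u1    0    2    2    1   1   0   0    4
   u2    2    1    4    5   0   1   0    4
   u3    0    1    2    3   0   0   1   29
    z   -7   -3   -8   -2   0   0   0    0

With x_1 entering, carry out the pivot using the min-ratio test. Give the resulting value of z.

Ratio test on column x_1 — row 1: entry 0 ≤ 0; row 2: 4/2 = 2; row 3: entry 0 ≤ 0. Minimum is 2 at row 2 (u2 leaves); pivot element 2.
Pivot on row 2; the z-row RHS becomes 0 − (-7)·2 = 14.

14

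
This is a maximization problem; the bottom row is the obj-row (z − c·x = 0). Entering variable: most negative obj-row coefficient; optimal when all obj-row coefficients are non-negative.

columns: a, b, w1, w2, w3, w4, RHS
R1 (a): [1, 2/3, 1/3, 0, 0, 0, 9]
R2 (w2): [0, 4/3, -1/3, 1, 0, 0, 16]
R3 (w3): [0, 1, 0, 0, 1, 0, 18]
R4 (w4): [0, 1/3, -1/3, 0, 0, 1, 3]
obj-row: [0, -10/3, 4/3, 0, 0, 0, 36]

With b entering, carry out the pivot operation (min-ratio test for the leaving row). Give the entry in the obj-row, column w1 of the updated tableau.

Ratio test on column b — row 1: 9/(2/3) = 27/2; row 2: 16/(4/3) = 12; row 3: 18/1 = 18; row 4: 3/(1/3) = 9. Minimum is 9 at row 4 (w4 leaves); pivot element 1/3.
Divide row 4 by 1/3; eliminate column b from the other rows.
obj-row update in column w1: 4/3 − (-10/3)·(-1) = -2.

-2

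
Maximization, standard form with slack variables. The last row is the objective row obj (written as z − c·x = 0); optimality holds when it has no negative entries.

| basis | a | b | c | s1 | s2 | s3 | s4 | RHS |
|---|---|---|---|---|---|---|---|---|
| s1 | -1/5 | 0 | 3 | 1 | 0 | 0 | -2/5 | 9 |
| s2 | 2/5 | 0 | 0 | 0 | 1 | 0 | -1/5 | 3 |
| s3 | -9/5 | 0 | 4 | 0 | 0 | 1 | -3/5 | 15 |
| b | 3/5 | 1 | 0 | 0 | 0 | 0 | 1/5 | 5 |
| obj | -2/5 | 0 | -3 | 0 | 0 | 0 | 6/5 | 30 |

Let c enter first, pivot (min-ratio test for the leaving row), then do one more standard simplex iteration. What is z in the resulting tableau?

87/2

Ratio test on column c — row 1: 9/3 = 3; row 2: entry 0 ≤ 0; row 3: 15/4 = 15/4; row 4: entry 0 ≤ 0. Minimum is 3 at row 1 (s1 leaves); pivot element 3.
Pivot on row 1; the obj-row RHS becomes 30 − (-3)·3 = 39.
Next entering variable (most negative obj-row entry -3/5): a.
Ratio test on column a — row 1: entry -1/15 ≤ 0; row 2: 3/(2/5) = 15/2; row 3: entry -23/15 ≤ 0; row 4: 5/(3/5) = 25/3. Minimum is 15/2 at row 2 (s2 leaves); pivot element 2/5.
After the second pivot the obj-row RHS is 39 − (-3/5)·(15/2) = 87/2.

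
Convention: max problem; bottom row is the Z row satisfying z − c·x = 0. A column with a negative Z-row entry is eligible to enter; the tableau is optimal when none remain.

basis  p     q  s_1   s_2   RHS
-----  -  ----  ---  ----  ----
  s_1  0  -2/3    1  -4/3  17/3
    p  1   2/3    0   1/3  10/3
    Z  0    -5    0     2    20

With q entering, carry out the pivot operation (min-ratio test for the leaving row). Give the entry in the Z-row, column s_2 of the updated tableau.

9/2

Ratio test on column q — row 1: entry -2/3 ≤ 0; row 2: (10/3)/(2/3) = 5. Minimum is 5 at row 2 (p leaves); pivot element 2/3.
Divide row 2 by 2/3; eliminate column q from the other rows.
Z-row update in column s_2: 2 − (-5)·(1/2) = 9/2.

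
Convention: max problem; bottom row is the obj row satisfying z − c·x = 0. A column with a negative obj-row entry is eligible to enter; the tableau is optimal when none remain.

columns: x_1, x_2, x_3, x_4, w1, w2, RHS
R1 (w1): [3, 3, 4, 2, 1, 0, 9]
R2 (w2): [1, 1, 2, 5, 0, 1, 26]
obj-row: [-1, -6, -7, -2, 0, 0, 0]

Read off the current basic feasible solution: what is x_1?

0

x_1 is not in the basis, so in the current basic feasible solution x_1 = 0.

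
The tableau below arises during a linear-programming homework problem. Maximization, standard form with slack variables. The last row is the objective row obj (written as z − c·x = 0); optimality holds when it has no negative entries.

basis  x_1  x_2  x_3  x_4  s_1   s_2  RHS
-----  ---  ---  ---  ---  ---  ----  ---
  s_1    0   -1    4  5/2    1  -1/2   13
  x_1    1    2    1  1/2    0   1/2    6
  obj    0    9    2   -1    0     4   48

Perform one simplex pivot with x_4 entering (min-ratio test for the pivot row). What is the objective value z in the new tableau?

Ratio test on column x_4 — row 1: 13/(5/2) = 26/5; row 2: 6/(1/2) = 12. Minimum is 26/5 at row 1 (s_1 leaves); pivot element 5/2.
Pivot on row 1; the obj-row RHS becomes 48 − (-1)·(26/5) = 266/5.

266/5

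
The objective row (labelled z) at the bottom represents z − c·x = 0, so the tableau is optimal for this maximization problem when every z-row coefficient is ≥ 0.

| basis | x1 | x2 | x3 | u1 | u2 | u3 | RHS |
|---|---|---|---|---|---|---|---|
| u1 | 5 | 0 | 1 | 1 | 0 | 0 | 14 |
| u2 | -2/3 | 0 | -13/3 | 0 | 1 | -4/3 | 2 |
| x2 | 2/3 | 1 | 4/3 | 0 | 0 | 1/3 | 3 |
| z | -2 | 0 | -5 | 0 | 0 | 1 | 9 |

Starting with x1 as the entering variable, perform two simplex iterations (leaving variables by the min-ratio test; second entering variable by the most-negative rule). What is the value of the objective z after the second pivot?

341/18

Ratio test on column x1 — row 1: 14/5 = 14/5; row 2: entry -2/3 ≤ 0; row 3: 3/(2/3) = 9/2. Minimum is 14/5 at row 1 (u1 leaves); pivot element 5.
Pivot on row 1; the z-row RHS becomes 9 − (-2)·(14/5) = 73/5.
Next entering variable (most negative z-row entry -23/5): x3.
Ratio test on column x3 — row 1: (14/5)/(1/5) = 14; row 2: entry -21/5 ≤ 0; row 3: (17/15)/(6/5) = 17/18. Minimum is 17/18 at row 3 (x2 leaves); pivot element 6/5.
After the second pivot the z-row RHS is 73/5 − (-23/5)·(17/18) = 341/18.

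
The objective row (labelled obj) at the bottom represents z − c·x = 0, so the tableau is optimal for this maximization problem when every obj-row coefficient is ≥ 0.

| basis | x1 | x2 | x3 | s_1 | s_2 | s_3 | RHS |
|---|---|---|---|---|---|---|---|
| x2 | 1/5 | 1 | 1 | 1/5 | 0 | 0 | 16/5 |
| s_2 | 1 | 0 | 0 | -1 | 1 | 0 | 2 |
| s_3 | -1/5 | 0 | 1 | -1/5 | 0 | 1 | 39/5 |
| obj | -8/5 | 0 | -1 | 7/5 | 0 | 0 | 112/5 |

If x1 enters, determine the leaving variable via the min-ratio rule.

s_2

Column x1 entries and ratios — x2: (16/5)/(1/5) = 16; s_2: 2/1 = 2; s_3: -1/5 ≤ 0, skip.
Smallest ratio is 2 in the row of s_2, so s_2 leaves.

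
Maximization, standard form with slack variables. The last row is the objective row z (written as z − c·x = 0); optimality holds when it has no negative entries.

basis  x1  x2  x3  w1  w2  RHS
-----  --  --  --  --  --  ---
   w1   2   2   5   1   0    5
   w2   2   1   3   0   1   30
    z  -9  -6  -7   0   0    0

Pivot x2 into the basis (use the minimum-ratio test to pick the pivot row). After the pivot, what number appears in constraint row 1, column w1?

Ratio test on column x2 — row 1: 5/2 = 5/2; row 2: 30/1 = 30. Minimum is 5/2 at row 1 (w1 leaves); pivot element 2.
Divide row 1 by 2; eliminate column x2 from the other rows.
In the new row 1, the w1 entry is the old entry divided by the pivot: 1/2 = 1/2.

1/2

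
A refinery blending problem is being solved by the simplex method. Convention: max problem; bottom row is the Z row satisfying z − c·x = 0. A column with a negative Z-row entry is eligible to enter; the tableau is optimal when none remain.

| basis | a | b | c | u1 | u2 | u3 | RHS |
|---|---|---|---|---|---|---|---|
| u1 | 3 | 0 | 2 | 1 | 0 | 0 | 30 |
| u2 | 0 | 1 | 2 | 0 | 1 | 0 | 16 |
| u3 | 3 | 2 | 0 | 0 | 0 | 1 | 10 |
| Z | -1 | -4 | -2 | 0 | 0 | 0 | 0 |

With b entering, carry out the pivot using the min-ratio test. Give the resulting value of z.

Ratio test on column b — row 1: entry 0 ≤ 0; row 2: 16/1 = 16; row 3: 10/2 = 5. Minimum is 5 at row 3 (u3 leaves); pivot element 2.
Pivot on row 3; the Z-row RHS becomes 0 − (-4)·5 = 20.

20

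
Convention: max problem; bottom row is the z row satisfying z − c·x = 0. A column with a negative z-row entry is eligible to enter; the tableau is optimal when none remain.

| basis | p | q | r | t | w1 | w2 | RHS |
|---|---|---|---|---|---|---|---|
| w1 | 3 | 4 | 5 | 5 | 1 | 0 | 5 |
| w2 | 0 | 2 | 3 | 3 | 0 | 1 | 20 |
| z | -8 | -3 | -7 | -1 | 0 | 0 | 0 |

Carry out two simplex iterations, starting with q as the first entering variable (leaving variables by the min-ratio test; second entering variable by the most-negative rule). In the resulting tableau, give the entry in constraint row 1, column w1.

1/3

Ratio test on column q — row 1: 5/4 = 5/4; row 2: 20/2 = 10. Minimum is 5/4 at row 1 (w1 leaves); pivot element 4.
Divide row 1 by 4; eliminate column q from the other rows.
Second iteration: most negative z-row entry is -23/4 in column p, so p enters.
Ratio test on column p — row 1: (5/4)/(3/4) = 5/3; row 2: entry -3/2 ≤ 0. Minimum is 5/3 at row 1 (q leaves); pivot element 3/4.
Divide row 1 by 3/4; eliminate column p from the other rows.
After both pivots, the entry at constraint row 1, column w1 is 1/3.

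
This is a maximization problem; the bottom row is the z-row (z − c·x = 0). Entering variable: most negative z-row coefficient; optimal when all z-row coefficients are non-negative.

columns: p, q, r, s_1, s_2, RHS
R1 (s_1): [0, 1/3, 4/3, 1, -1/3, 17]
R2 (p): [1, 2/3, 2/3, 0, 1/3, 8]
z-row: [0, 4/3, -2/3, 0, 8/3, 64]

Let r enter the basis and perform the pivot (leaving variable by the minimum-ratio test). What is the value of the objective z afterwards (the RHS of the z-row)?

72

Ratio test on column r — row 1: 17/(4/3) = 51/4; row 2: 8/(2/3) = 12. Minimum is 12 at row 2 (p leaves); pivot element 2/3.
Pivot on row 2; the z-row RHS becomes 64 − (-2/3)·12 = 72.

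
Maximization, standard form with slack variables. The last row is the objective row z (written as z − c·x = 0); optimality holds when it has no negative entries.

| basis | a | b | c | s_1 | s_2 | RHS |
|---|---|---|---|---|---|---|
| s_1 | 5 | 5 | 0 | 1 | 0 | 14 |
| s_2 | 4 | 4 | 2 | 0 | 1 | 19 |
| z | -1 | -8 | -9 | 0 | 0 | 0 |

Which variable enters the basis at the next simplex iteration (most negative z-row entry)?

Negative z-row entries: a: -1, b: -8, c: -9.
The most negative is -9 in column c, so c enters.

c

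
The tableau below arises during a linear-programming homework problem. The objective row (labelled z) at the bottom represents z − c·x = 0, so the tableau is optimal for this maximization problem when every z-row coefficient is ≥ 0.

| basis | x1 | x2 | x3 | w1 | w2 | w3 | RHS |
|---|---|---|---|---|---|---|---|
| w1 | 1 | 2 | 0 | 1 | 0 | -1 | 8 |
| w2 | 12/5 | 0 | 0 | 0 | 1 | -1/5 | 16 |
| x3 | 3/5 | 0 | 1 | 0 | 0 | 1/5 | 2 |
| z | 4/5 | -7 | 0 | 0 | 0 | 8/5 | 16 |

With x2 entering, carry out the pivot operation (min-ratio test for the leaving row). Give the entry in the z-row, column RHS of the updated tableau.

44

Ratio test on column x2 — row 1: 8/2 = 4; row 2: entry 0 ≤ 0; row 3: entry 0 ≤ 0. Minimum is 4 at row 1 (w1 leaves); pivot element 2.
Divide row 1 by 2; eliminate column x2 from the other rows.
z-row update in column RHS: 16 − (-7)·4 = 44.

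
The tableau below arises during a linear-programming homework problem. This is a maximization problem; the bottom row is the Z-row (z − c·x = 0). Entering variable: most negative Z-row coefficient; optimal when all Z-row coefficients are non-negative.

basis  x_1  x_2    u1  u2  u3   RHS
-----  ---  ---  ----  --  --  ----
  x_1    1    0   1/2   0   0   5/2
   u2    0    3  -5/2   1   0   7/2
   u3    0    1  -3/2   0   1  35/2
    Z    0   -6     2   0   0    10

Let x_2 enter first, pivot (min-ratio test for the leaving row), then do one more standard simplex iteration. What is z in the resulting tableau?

32

Ratio test on column x_2 — row 1: entry 0 ≤ 0; row 2: (7/2)/3 = 7/6; row 3: (35/2)/1 = 35/2. Minimum is 7/6 at row 2 (u2 leaves); pivot element 3.
Pivot on row 2; the Z-row RHS becomes 10 − (-6)·(7/6) = 17.
Next entering variable (most negative Z-row entry -3): u1.
Ratio test on column u1 — row 1: (5/2)/(1/2) = 5; row 2: entry -5/6 ≤ 0; row 3: entry -2/3 ≤ 0. Minimum is 5 at row 1 (x_1 leaves); pivot element 1/2.
After the second pivot the Z-row RHS is 17 − (-3)·5 = 32.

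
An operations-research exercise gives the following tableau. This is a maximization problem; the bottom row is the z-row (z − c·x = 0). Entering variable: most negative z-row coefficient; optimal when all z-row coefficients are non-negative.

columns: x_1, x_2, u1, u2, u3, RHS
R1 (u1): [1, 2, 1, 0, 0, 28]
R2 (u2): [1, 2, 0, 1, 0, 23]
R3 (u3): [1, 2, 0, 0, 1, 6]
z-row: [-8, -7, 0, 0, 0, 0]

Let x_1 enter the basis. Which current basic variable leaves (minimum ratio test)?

Column x_1 entries and ratios — u1: 28/1 = 28; u2: 23/1 = 23; u3: 6/1 = 6.
Smallest ratio is 6 in the row of u3, so u3 leaves.

u3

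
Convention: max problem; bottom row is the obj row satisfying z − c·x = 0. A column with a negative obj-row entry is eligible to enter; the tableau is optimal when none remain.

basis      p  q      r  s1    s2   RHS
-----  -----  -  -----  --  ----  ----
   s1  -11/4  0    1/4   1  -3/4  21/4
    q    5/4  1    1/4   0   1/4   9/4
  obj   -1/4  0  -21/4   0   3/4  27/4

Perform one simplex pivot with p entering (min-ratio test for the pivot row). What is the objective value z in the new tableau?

Ratio test on column p — row 1: entry -11/4 ≤ 0; row 2: (9/4)/(5/4) = 9/5. Minimum is 9/5 at row 2 (q leaves); pivot element 5/4.
Pivot on row 2; the obj-row RHS becomes 27/4 − (-1/4)·(9/5) = 36/5.

36/5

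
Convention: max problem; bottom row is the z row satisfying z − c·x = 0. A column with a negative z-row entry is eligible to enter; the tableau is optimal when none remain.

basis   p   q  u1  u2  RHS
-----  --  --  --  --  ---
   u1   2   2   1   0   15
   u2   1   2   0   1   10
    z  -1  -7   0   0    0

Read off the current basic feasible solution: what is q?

0

q is not in the basis, so in the current basic feasible solution q = 0.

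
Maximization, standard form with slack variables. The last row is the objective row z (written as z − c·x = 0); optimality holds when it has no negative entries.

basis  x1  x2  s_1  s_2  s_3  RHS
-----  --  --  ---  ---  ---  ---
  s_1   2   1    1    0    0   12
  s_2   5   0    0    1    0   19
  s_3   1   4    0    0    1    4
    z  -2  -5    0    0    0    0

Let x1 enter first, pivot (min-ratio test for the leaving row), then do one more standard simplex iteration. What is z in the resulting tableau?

157/20

Ratio test on column x1 — row 1: 12/2 = 6; row 2: 19/5 = 19/5; row 3: 4/1 = 4. Minimum is 19/5 at row 2 (s_2 leaves); pivot element 5.
Pivot on row 2; the z-row RHS becomes 0 − (-2)·(19/5) = 38/5.
Next entering variable (most negative z-row entry -5): x2.
Ratio test on column x2 — row 1: (22/5)/1 = 22/5; row 2: entry 0 ≤ 0; row 3: (1/5)/4 = 1/20. Minimum is 1/20 at row 3 (s_3 leaves); pivot element 4.
After the second pivot the z-row RHS is 38/5 − (-5)·(1/20) = 157/20.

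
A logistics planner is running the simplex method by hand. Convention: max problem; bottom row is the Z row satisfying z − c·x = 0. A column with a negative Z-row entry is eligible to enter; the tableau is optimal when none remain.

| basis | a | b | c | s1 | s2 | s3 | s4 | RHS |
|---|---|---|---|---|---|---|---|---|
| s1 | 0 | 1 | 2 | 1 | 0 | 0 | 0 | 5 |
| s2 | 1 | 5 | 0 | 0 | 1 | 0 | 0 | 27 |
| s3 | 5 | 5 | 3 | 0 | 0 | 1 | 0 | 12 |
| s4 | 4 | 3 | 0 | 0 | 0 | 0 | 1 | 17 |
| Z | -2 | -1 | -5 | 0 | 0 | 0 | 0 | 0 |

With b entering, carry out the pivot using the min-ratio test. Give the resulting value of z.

12/5

Ratio test on column b — row 1: 5/1 = 5; row 2: 27/5 = 27/5; row 3: 12/5 = 12/5; row 4: 17/3 = 17/3. Minimum is 12/5 at row 3 (s3 leaves); pivot element 5.
Pivot on row 3; the Z-row RHS becomes 0 − (-1)·(12/5) = 12/5.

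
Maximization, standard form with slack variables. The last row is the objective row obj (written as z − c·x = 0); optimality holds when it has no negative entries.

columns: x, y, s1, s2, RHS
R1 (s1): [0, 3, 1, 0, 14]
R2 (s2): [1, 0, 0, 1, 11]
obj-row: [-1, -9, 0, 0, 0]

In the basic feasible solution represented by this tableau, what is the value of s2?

s2 is basic (row 2); its value is the RHS of that row, 11.

11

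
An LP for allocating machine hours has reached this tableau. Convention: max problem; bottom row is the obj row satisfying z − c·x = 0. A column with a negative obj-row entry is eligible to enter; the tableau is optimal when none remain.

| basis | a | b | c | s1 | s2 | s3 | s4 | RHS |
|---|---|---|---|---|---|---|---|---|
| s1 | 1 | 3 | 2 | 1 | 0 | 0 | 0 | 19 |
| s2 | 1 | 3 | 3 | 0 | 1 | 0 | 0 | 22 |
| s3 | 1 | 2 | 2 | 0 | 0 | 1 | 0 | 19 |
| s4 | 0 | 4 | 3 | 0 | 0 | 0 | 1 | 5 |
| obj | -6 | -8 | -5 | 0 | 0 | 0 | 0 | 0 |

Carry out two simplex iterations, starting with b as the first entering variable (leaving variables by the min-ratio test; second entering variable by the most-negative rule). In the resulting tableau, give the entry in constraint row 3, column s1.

-1

Ratio test on column b — row 1: 19/3 = 19/3; row 2: 22/3 = 22/3; row 3: 19/2 = 19/2; row 4: 5/4 = 5/4. Minimum is 5/4 at row 4 (s4 leaves); pivot element 4.
Divide row 4 by 4; eliminate column b from the other rows.
Second iteration: most negative obj-row entry is -6 in column a, so a enters.
Ratio test on column a — row 1: (61/4)/1 = 61/4; row 2: (73/4)/1 = 73/4; row 3: (33/2)/1 = 33/2; row 4: entry 0 ≤ 0. Minimum is 61/4 at row 1 (s1 leaves); pivot element 1.
Divide row 1 by 1; eliminate column a from the other rows.
After both pivots, the entry at constraint row 3, column s1 is -1.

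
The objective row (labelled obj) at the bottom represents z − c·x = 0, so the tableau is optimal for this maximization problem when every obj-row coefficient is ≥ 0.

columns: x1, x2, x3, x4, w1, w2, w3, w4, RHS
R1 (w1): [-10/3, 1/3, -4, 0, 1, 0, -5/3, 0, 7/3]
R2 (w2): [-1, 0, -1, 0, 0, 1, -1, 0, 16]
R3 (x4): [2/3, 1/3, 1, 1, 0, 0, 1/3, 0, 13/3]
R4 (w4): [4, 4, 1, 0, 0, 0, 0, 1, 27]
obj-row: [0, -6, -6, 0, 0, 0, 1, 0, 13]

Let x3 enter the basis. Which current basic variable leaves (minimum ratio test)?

x4

Column x3 entries and ratios — w1: -4 ≤ 0, skip; w2: -1 ≤ 0, skip; x4: (13/3)/1 = 13/3; w4: 27/1 = 27.
Smallest ratio is 13/3 in the row of x4, so x4 leaves.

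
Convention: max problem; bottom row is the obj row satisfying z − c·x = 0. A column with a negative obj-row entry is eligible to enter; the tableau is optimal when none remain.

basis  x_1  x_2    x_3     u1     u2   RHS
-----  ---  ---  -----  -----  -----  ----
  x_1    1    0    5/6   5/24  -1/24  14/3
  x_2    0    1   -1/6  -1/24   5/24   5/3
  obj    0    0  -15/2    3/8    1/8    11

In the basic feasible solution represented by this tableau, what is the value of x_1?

x_1 is basic (row 1); its value is the RHS of that row, 14/3.

14/3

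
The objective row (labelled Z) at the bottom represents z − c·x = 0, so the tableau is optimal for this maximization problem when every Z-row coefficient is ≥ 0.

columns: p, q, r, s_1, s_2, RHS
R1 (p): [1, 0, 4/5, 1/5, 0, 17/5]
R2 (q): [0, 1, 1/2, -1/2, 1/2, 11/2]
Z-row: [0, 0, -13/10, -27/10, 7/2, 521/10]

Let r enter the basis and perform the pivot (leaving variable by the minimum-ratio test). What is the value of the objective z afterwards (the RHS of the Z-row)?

461/8

Ratio test on column r — row 1: (17/5)/(4/5) = 17/4; row 2: (11/2)/(1/2) = 11. Minimum is 17/4 at row 1 (p leaves); pivot element 4/5.
Pivot on row 1; the Z-row RHS becomes 521/10 − (-13/10)·(17/4) = 461/8.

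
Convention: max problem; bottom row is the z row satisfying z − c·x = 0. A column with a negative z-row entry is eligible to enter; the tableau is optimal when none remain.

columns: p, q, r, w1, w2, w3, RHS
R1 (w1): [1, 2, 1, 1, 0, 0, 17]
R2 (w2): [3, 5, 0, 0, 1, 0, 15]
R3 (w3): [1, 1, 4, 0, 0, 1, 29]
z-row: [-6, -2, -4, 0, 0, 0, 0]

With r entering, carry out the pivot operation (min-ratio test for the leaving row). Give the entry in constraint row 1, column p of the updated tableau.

3/4

Ratio test on column r — row 1: 17/1 = 17; row 2: entry 0 ≤ 0; row 3: 29/4 = 29/4. Minimum is 29/4 at row 3 (w3 leaves); pivot element 4.
Divide row 3 by 4; eliminate column r from the other rows.
Row 1 update in column p: 1 − 1·(1/4) = 3/4.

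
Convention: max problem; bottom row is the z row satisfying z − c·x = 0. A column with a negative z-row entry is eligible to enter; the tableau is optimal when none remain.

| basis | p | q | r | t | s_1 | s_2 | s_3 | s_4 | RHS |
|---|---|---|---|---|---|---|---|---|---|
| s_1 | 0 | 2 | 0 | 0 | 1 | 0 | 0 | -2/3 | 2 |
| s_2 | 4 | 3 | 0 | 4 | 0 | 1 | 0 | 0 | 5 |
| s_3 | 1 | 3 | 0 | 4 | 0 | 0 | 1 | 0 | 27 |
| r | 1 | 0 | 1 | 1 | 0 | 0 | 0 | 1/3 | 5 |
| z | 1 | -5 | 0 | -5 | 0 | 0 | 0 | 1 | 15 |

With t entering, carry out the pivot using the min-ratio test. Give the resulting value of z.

85/4

Ratio test on column t — row 1: entry 0 ≤ 0; row 2: 5/4 = 5/4; row 3: 27/4 = 27/4; row 4: 5/1 = 5. Minimum is 5/4 at row 2 (s_2 leaves); pivot element 4.
Pivot on row 2; the z-row RHS becomes 15 − (-5)·(5/4) = 85/4.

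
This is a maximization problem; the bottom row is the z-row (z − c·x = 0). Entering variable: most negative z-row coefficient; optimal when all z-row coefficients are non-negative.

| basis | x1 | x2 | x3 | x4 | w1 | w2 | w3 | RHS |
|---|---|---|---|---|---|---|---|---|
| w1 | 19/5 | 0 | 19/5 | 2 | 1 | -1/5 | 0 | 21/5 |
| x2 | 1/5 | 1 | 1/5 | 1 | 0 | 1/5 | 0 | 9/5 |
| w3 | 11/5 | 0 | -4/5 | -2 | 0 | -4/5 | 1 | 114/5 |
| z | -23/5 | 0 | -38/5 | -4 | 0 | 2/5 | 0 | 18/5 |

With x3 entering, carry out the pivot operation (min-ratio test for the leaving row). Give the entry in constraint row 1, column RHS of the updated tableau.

21/19

Ratio test on column x3 — row 1: (21/5)/(19/5) = 21/19; row 2: (9/5)/(1/5) = 9; row 3: entry -4/5 ≤ 0. Minimum is 21/19 at row 1 (w1 leaves); pivot element 19/5.
Divide row 1 by 19/5; eliminate column x3 from the other rows.
In the new row 1, the RHS entry is the old entry divided by the pivot: (21/5)/(19/5) = 21/19.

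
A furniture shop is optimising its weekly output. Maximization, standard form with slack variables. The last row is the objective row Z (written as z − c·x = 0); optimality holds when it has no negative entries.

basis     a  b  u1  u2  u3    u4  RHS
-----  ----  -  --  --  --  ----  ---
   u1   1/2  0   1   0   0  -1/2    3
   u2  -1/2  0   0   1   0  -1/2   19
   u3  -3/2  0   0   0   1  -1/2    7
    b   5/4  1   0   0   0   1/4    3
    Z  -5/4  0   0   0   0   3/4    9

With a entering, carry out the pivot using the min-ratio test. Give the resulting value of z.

12

Ratio test on column a — row 1: 3/(1/2) = 6; row 2: entry -1/2 ≤ 0; row 3: entry -3/2 ≤ 0; row 4: 3/(5/4) = 12/5. Minimum is 12/5 at row 4 (b leaves); pivot element 5/4.
Pivot on row 4; the Z-row RHS becomes 9 − (-5/4)·(12/5) = 12.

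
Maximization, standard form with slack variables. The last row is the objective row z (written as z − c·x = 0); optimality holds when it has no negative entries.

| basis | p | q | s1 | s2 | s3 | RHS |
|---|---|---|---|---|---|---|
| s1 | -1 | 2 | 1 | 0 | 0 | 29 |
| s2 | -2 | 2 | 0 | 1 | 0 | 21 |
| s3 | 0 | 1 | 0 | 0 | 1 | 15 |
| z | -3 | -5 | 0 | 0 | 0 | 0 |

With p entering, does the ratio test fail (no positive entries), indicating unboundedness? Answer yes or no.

yes

Every constraint-row entry in column p is ≤ 0, so increasing p is unbounded.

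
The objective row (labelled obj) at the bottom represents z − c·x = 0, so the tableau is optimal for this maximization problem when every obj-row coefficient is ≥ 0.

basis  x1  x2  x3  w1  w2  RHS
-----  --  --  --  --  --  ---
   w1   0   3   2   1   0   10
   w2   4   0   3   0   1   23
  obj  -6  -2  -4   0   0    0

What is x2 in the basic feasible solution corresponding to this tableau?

0

x2 is not in the basis, so in the current basic feasible solution x2 = 0.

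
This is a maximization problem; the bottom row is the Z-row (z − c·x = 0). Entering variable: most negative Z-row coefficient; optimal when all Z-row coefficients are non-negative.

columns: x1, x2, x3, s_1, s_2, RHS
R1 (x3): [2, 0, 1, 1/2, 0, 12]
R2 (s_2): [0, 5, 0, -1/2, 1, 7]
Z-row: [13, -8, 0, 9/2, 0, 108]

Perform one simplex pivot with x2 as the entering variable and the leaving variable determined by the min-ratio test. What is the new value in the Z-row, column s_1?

Ratio test on column x2 — row 1: entry 0 ≤ 0; row 2: 7/5 = 7/5. Minimum is 7/5 at row 2 (s_2 leaves); pivot element 5.
Divide row 2 by 5; eliminate column x2 from the other rows.
Z-row update in column s_1: 9/2 − (-8)·(-1/10) = 37/10.

37/10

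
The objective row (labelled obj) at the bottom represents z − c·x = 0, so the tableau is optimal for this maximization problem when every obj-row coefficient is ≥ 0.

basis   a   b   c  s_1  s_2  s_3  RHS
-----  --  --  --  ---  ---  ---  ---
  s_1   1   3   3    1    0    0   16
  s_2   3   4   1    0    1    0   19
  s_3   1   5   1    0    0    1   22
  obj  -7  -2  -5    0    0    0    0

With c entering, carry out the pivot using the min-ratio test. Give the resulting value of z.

80/3

Ratio test on column c — row 1: 16/3 = 16/3; row 2: 19/1 = 19; row 3: 22/1 = 22. Minimum is 16/3 at row 1 (s_1 leaves); pivot element 3.
Pivot on row 1; the obj-row RHS becomes 0 − (-5)·(16/3) = 80/3.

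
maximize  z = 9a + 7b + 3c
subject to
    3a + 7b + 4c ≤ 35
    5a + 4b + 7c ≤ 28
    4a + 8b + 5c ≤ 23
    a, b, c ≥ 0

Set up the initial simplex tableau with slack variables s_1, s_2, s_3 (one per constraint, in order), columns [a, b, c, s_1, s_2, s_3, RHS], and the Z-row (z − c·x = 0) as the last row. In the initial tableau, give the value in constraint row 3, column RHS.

The RHS of constraint 3 is b_3 = 23.

23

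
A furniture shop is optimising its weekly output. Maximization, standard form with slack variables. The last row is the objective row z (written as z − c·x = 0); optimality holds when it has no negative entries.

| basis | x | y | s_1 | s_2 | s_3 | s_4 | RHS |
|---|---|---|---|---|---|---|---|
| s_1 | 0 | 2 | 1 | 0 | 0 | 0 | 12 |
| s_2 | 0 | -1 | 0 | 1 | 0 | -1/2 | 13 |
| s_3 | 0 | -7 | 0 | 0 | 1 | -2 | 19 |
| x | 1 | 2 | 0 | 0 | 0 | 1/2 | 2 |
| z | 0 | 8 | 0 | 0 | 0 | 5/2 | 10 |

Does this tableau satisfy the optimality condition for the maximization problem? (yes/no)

Every z-row coefficient is ≥ 0, so the tableau is optimal.

yes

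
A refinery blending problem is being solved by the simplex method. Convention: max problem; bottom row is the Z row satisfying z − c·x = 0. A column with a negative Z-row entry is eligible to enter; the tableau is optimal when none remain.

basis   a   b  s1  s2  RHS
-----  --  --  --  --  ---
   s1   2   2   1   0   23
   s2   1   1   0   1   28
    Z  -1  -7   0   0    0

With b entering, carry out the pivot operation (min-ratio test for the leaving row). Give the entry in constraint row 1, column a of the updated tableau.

Ratio test on column b — row 1: 23/2 = 23/2; row 2: 28/1 = 28. Minimum is 23/2 at row 1 (s1 leaves); pivot element 2.
Divide row 1 by 2; eliminate column b from the other rows.
In the new row 1, the a entry is the old entry divided by the pivot: 2/2 = 1.

1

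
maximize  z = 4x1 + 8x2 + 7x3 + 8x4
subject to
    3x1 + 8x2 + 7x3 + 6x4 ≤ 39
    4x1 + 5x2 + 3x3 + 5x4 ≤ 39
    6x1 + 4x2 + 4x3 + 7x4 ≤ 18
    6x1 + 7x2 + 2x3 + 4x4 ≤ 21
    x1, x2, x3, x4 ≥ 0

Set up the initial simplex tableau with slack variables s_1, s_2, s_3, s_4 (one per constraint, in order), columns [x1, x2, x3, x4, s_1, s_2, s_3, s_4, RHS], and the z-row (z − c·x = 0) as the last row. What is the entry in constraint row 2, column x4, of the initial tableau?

Constraint 2 has coefficient 5 on x4.

5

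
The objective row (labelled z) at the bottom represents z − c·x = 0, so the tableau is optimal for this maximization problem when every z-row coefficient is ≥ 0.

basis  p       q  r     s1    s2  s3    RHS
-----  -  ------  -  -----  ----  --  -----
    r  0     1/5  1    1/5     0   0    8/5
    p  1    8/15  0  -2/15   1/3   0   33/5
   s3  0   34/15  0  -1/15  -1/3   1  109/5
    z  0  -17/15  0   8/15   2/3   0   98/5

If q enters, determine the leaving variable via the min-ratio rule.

r

Column q entries and ratios — r: (8/5)/(1/5) = 8; p: (33/5)/(8/15) = 99/8; s3: (109/5)/(34/15) = 327/34.
Smallest ratio is 8 in the row of r, so r leaves.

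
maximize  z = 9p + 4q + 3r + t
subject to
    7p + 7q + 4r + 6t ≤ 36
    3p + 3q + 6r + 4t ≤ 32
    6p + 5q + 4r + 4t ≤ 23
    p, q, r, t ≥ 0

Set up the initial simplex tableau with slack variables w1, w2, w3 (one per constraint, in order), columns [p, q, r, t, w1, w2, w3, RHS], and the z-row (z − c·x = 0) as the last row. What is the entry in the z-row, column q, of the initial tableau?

-4

The z-row carries the negated objective coefficients: the q entry is -4.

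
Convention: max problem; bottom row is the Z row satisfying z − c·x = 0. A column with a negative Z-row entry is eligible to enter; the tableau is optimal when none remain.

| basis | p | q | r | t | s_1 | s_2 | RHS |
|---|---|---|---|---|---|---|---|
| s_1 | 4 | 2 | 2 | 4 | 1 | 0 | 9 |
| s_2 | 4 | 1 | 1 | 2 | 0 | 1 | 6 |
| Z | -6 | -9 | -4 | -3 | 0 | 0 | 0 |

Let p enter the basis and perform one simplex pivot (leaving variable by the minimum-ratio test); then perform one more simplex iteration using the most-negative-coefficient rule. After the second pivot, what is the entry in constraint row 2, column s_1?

-1/4

Ratio test on column p — row 1: 9/4 = 9/4; row 2: 6/4 = 3/2. Minimum is 3/2 at row 2 (s_2 leaves); pivot element 4.
Divide row 2 by 4; eliminate column p from the other rows.
Second iteration: most negative Z-row entry is -15/2 in column q, so q enters.
Ratio test on column q — row 1: 3/1 = 3; row 2: (3/2)/(1/4) = 6. Minimum is 3 at row 1 (s_1 leaves); pivot element 1.
Divide row 1 by 1; eliminate column q from the other rows.
After both pivots, the entry at constraint row 2, column s_1 is -1/4.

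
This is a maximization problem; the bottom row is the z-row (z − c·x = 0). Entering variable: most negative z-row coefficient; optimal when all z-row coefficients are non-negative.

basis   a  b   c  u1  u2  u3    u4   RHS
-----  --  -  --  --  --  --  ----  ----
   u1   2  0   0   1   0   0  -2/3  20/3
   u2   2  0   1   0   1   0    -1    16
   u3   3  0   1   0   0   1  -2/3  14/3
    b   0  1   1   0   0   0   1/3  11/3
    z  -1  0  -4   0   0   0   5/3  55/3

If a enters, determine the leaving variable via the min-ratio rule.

u3

Column a entries and ratios — u1: (20/3)/2 = 10/3; u2: 16/2 = 8; u3: (14/3)/3 = 14/9; b: 0 ≤ 0, skip.
Smallest ratio is 14/9 in the row of u3, so u3 leaves.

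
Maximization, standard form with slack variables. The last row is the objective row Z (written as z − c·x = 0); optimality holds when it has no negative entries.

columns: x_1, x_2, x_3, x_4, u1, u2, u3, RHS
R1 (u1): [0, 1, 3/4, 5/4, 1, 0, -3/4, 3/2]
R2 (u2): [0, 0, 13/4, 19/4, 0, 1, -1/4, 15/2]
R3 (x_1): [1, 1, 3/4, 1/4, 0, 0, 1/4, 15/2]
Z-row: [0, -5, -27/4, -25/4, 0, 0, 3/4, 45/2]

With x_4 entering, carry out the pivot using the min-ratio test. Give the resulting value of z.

Ratio test on column x_4 — row 1: (3/2)/(5/4) = 6/5; row 2: (15/2)/(19/4) = 30/19; row 3: (15/2)/(1/4) = 30. Minimum is 6/5 at row 1 (u1 leaves); pivot element 5/4.
Pivot on row 1; the Z-row RHS becomes 45/2 − (-25/4)·(6/5) = 30.

30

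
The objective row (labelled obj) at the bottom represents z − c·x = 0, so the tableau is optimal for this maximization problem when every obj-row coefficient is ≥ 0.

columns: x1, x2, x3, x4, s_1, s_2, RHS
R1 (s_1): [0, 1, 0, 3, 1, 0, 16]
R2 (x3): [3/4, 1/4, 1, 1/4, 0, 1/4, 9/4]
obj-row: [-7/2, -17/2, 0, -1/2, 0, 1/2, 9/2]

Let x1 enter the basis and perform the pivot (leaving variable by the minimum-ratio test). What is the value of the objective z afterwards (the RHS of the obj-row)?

Ratio test on column x1 — row 1: entry 0 ≤ 0; row 2: (9/4)/(3/4) = 3. Minimum is 3 at row 2 (x3 leaves); pivot element 3/4.
Pivot on row 2; the obj-row RHS becomes 9/2 − (-7/2)·3 = 15.

15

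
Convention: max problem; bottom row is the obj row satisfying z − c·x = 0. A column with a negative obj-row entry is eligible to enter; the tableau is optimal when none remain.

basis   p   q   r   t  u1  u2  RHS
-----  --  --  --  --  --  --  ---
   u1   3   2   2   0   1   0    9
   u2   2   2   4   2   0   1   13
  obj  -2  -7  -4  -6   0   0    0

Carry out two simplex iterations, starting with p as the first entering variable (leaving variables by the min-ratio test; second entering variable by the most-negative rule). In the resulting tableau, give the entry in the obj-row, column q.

-11/3

Ratio test on column p — row 1: 9/3 = 3; row 2: 13/2 = 13/2. Minimum is 3 at row 1 (u1 leaves); pivot element 3.
Divide row 1 by 3; eliminate column p from the other rows.
Second iteration: most negative obj-row entry is -6 in column t, so t enters.
Ratio test on column t — row 1: entry 0 ≤ 0; row 2: 7/2 = 7/2. Minimum is 7/2 at row 2 (u2 leaves); pivot element 2.
Divide row 2 by 2; eliminate column t from the other rows.
After both pivots, the entry at the obj-row, column q is -11/3.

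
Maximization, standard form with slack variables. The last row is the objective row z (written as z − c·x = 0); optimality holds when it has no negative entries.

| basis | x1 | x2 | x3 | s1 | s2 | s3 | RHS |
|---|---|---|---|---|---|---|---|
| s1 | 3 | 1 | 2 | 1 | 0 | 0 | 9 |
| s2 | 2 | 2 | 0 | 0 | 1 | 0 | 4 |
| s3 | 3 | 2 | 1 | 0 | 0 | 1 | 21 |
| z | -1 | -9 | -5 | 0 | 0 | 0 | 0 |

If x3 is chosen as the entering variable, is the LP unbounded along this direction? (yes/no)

no

Column x3 has positive entries in row(s) 1, 3, so the ratio test bounds it — not unbounded.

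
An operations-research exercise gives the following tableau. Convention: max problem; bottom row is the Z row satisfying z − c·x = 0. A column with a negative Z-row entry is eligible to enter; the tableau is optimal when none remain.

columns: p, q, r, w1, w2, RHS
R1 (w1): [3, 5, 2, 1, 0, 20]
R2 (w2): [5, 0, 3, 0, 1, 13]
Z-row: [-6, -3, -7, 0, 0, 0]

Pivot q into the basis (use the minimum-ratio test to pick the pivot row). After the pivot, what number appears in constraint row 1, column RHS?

Ratio test on column q — row 1: 20/5 = 4; row 2: entry 0 ≤ 0. Minimum is 4 at row 1 (w1 leaves); pivot element 5.
Divide row 1 by 5; eliminate column q from the other rows.
In the new row 1, the RHS entry is the old entry divided by the pivot: 20/5 = 4.

4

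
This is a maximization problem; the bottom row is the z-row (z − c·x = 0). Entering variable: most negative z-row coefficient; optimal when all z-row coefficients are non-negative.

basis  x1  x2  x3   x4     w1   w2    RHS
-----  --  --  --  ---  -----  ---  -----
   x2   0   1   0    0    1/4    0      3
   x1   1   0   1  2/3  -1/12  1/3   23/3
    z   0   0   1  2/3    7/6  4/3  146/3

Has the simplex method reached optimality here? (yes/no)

Every z-row coefficient is ≥ 0, so the tableau is optimal.

yes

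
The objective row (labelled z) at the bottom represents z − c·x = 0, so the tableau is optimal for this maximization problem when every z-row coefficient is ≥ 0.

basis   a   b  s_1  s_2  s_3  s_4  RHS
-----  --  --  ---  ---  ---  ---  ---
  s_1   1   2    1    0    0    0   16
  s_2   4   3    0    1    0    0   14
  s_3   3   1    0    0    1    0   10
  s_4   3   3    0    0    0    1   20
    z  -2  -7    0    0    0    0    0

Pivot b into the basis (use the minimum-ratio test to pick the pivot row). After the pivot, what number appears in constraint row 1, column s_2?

-2/3

Ratio test on column b — row 1: 16/2 = 8; row 2: 14/3 = 14/3; row 3: 10/1 = 10; row 4: 20/3 = 20/3. Minimum is 14/3 at row 2 (s_2 leaves); pivot element 3.
Divide row 2 by 3; eliminate column b from the other rows.
Row 1 update in column s_2: 0 − 2·(1/3) = -2/3.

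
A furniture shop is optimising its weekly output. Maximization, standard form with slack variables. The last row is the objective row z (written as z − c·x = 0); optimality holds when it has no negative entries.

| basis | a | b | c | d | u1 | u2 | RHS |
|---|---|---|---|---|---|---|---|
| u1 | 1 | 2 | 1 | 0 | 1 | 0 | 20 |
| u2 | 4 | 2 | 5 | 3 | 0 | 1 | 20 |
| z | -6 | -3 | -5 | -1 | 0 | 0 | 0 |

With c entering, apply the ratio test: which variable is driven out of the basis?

Column c entries and ratios — u1: 20/1 = 20; u2: 20/5 = 4.
Smallest ratio is 4 in the row of u2, so u2 leaves.

u2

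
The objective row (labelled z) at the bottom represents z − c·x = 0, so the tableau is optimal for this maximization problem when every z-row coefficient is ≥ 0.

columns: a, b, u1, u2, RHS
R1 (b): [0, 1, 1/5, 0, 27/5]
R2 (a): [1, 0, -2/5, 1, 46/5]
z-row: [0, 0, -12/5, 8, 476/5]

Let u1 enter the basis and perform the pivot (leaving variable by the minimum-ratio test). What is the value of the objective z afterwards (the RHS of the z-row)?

Ratio test on column u1 — row 1: (27/5)/(1/5) = 27; row 2: entry -2/5 ≤ 0. Minimum is 27 at row 1 (b leaves); pivot element 1/5.
Pivot on row 1; the z-row RHS becomes 476/5 − (-12/5)·27 = 160.

160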